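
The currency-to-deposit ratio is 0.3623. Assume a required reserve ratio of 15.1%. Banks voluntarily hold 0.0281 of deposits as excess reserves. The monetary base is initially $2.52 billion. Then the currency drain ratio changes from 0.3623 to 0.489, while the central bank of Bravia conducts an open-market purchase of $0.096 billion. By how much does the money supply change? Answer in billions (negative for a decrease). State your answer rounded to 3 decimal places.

Before: m₁ = (1 + 0.3623) / (0.151 + 0.0281 + 0.3623) ≈ 2.51625, MB₁ = 2.52, so M₁ = 2.51625 × 2.52 ≈ 6.3409 billion.
After: m₂ = (1 + 0.489) / (0.151 + 0.0281 + 0.489) ≈ 2.22871, MB₂ = 2.52 + 0.096 = 2.616, so M₂ = 2.22871 × 2.616 ≈ 5.8303 billion.
ΔM = M₂ − M₁ = 5.8303 − 6.3409 = -0.5106 billion.

-0.511 billion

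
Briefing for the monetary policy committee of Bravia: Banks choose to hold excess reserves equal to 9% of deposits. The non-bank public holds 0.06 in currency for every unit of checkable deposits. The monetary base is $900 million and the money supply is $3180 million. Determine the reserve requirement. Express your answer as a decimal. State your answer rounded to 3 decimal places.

Using m = M/MB = 3180/900 ≈ 3.533333. Since m = (1 + c)/(c + rr + e), the denominator satisfies c + rr + e = (1 + c)/m = (1 + 0.06) / 3.533333 ≈ 0.300000.
With c = 0.06 and e = 0.09, the reserve requirement is 0.300000 − 0.06 − 0.09 = 0.15.

0.150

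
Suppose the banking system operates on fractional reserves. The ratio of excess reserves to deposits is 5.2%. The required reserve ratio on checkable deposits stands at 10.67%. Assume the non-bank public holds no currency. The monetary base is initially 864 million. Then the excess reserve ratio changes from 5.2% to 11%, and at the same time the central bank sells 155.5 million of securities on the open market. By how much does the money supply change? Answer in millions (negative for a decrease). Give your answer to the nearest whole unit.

Before: m₁ = 1 / (0.1067 + 0.052) ≈ 6.3012, MB₁ = 864, so M₁ = 6.3012 × 864 = 5444.2368 million.
After: m₂ = 1 / (0.1067 + 0.11) ≈ 4.6147, MB₂ = 864 − 155.5 = 708.5, so M₂ = 4.6147 × 708.5 ≈ 3269.515 million.
ΔM = M₂ − M₁ = 3269.515 − 5444.2368 = -2174.7218 million.

-2175 million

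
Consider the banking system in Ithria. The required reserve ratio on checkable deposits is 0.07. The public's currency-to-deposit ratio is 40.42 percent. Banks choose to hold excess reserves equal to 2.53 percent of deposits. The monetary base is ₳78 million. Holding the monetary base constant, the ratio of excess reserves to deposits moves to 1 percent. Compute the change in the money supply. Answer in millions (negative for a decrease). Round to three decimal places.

₳6.929 million

Initially m₁ = (1 + 0.4042) / (0.07 + 0.0253 + 0.4042) ≈ 2.811211, so M₁ = 2.811211 × 78 ≈ 219.2745 million.
After the change m₂ = (1 + 0.4042) / (0.07 + 0.01 + 0.4042) ≈ 2.900041, so M₂ = 2.900041 × 78 ≈ 226.2032 million.
ΔM = M₂ − M₁ = 226.2032 − 219.2745 = 6.9287 million.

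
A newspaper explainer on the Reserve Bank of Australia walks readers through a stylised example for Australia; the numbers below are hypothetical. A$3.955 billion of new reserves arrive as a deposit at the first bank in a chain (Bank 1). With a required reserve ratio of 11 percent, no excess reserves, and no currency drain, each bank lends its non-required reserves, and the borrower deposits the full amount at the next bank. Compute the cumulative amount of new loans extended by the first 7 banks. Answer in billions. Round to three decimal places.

Bank i lends (1 − rr)^i of the original deposit: Bank 1 lends 3.955·0.8900 ≈ 3.5200, Bank 2 lends 3.955·0.8900² ≈ 3.1328, and so on.
Summing a geometric series: total = 3.955·[0.8900·(1 − 0.8900^7) / (1 − 0.8900)] ≈ 17.8457 billion.

A$17.846 billion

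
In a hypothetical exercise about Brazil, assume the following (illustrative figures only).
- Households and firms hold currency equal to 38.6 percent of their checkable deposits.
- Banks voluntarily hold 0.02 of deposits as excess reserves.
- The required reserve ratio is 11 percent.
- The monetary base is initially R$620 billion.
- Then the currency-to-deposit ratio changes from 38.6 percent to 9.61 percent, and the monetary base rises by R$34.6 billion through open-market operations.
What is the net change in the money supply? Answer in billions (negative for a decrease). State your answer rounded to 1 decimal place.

R$1508.1 billion

Before: m₁ = (1 + 0.386) / (0.11 + 0.02 + 0.386) ≈ 2.68605, MB₁ = 620, so M₁ = 2.68605 × 620 = 1665.351 billion.
After: m₂ = (1 + 0.0961) / (0.11 + 0.02 + 0.0961) ≈ 4.84785, MB₂ = 620 + 34.6 = 654.6, so M₂ = 4.84785 × 654.6 ≈ 3173.4026 billion.
ΔM = M₂ − M₁ = 3173.4026 − 1665.351 = 1508.0516 billion.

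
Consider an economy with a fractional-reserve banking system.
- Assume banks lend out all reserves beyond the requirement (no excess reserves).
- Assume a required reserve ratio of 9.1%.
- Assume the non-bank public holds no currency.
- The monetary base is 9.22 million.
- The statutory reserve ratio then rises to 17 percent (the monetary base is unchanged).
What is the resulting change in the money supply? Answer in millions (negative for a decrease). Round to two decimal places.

-47.08 million

Initially m₁ = 1 / (0.091) ≈ 10.9890, so M₁ = 10.9890 × 9.22 ≈ 101.3186 million.
After the change m₂ = 1 / (0.17) ≈ 5.8824, so M₂ = 5.8824 × 9.22 ≈ 54.2357 million.
ΔM = M₂ − M₁ = 54.2357 − 101.3186 = -47.0829 million.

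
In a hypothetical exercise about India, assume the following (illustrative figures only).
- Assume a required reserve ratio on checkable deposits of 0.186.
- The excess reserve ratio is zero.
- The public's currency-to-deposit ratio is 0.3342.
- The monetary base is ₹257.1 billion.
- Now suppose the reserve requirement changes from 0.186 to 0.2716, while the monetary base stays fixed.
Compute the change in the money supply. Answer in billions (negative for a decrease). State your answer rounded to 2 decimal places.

Initially m₁ = (1 + 0.3342) / (0.186 + 0.3342) ≈ 2.564783, so M₁ = 2.564783 × 257.1 ≈ 659.4057 billion.
After the change m₂ = (1 + 0.3342) / (0.2716 + 0.3342) ≈ 2.202377, so M₂ = 2.202377 × 257.1 ≈ 566.2311 billion.
ΔM = M₂ − M₁ = 566.2311 − 659.4057 = -93.1746 billion.

-93.17 billion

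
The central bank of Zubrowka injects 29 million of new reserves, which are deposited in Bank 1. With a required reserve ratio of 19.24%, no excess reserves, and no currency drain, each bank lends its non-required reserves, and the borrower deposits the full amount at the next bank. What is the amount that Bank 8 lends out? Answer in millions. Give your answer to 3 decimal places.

Each bank lends a fraction (1 − rr) = 0.8076 of the deposit it receives, so Bank 8 receives 29·0.8076^7 and lends 29·0.8076^8 ≈ 5.2477 million.

5.248 million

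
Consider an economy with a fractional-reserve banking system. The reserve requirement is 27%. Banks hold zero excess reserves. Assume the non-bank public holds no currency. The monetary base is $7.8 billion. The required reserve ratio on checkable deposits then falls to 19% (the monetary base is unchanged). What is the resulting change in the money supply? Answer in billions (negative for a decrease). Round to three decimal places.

Initially m₁ = 1 / (0.27) ≈ 3.70370, so M₁ = 3.70370 × 7.8 ≈ 28.8889 billion.
After the change m₂ = 1 / (0.19) ≈ 5.26316, so M₂ = 5.26316 × 7.8 ≈ 41.0526 billion.
ΔM = M₂ − M₁ = 41.0526 − 28.8889 = 12.1637 billion.

$12.164 billion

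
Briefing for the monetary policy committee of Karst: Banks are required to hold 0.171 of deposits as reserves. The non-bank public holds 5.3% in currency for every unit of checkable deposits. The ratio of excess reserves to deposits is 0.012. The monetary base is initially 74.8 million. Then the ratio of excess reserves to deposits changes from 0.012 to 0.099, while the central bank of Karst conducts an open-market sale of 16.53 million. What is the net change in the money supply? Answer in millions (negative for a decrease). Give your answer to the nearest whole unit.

Before: m₁ = (1 + 0.053) / (0.171 + 0.012 + 0.053) ≈ 4.4619, MB₁ = 74.8, so M₁ = 4.4619 × 74.8 ≈ 333.7501 million.
After: m₂ = (1 + 0.053) / (0.171 + 0.099 + 0.053) ≈ 3.2601, MB₂ = 74.8 − 16.53 = 58.27, so M₂ = 3.2601 × 58.27 ≈ 189.966 million.
ΔM = M₂ − M₁ = 189.966 − 333.7501 = -143.7841 million.

-144 million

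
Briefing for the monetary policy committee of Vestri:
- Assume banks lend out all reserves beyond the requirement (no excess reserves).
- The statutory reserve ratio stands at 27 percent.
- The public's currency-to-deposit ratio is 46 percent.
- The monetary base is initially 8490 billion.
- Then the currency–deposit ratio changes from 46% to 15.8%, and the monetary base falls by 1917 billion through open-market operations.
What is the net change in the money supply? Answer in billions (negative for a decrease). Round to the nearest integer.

804 billion

Before: m₁ = (1 + 0.46) / (0.27 + 0.46) = 2, MB₁ = 8490, so M₁ = 2 × 8490 = 16980 billion.
After: m₂ = (1 + 0.158) / (0.27 + 0.158) ≈ 2.70561, MB₂ = 8490 − 1917 = 6573, so M₂ = 2.70561 × 6573 ≈ 17783.9745 billion.
ΔM = M₂ − M₁ = 17783.9745 − 16980 = 803.9745 billion.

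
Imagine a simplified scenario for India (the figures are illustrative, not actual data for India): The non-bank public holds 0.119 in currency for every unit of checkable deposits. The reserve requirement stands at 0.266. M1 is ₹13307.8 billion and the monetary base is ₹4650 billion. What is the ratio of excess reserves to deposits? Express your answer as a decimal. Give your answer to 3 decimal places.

Using m = M/MB = 13307.8/4650 ≈ 2.861892. Since m = (1 + c)/(c + rr + e), the denominator satisfies c + rr + e = (1 + c)/m = (1 + 0.119) / 2.861892 ≈ 0.391000.
With c = 0.119 and rr = 0.266, the ratio of excess reserves to deposits is 0.391000 − 0.119 − 0.266 = 0.006.

0.006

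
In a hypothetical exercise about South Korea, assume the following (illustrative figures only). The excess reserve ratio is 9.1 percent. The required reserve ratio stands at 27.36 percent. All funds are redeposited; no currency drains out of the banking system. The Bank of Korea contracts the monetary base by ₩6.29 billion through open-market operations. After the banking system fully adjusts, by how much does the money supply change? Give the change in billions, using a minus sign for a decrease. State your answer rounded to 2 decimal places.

-17.25 billion

The money multiplier is m = 1 / (rr + e) = 1 / (0.2736 + 0.091) ≈ 2.7427.
The sale removes 6.29 billion of base, so ΔM = m × ΔMB = 2.7427 × (−6.29) ≈ -17.2516 billion.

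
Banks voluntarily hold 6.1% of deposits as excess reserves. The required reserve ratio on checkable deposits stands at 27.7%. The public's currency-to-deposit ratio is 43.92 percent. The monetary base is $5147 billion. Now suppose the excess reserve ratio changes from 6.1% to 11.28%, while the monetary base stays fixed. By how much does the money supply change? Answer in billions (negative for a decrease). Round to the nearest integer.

Initially m₁ = (1 + 0.4392) / (0.277 + 0.061 + 0.4392) ≈ 1.85178, so M₁ = 1.85178 × 5147 ≈ 9531.1117 billion.
After the change m₂ = (1 + 0.4392) / (0.277 + 0.1128 + 0.4392) ≈ 1.73607, so M₂ = 1.73607 × 5147 ≈ 8935.5523 billion.
ΔM = M₂ − M₁ = 8935.5523 − 9531.1117 = -595.5594 billion.

-596 billion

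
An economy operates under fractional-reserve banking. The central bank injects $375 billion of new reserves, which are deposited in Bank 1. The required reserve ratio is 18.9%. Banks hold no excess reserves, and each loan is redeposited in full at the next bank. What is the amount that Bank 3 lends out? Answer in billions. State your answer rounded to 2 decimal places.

Each bank lends a fraction (1 − rr) = 0.8110 of the deposit it receives, so Bank 3 receives 375·0.8110^2 and lends 375·0.8110^3 ≈ 200.0294 billion.

$200.03 billion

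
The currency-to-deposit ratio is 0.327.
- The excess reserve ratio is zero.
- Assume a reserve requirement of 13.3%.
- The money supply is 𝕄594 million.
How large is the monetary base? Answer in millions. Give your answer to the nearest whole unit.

𝕄206 million

The money multiplier is m = (1 + c) / (rr + c) = (1 + 0.327) / (0.133 + 0.327) ≈ 2.8848.
MB = M / m = 594 / 2.8848 ≈ 205.9068 million.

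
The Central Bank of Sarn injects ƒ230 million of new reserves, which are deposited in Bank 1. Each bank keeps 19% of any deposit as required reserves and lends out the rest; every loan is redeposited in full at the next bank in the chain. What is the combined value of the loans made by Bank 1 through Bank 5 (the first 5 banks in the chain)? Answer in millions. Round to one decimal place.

Bank i lends (1 − rr)^i of the original deposit: Bank 1 lends 230·0.8100 = 186.3000, Bank 2 lends 230·0.8100² = 150.9030, and so on.
Summing a geometric series: total = 230·[0.8100·(1 − 0.8100^5) / (1 − 0.8100)] ≈ 638.6379 million.

ƒ638.6 million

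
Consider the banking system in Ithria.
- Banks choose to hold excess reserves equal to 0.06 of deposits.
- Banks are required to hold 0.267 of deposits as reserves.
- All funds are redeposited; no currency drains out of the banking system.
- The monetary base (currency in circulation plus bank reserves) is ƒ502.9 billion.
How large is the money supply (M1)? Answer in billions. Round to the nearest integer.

ƒ1538 billion

The money multiplier is m = 1 / (rr + e) = 1 / (0.267 + 0.06) ≈ 3.0581.
So M = m × MB = 3.0581 × 502.9 ≈ 1537.9185 billion.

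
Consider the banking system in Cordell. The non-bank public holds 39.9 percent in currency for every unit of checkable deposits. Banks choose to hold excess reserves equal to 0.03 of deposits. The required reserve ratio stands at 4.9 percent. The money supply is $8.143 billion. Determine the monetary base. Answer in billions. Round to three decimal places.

$2.782 billion

The money multiplier is m = (1 + c) / (rr + e + c) = (1 + 0.399) / (0.049 + 0.03 + 0.399) ≈ 2.92678.
MB = M / m = 8.143 / 2.92678 ≈ 2.7822 billion.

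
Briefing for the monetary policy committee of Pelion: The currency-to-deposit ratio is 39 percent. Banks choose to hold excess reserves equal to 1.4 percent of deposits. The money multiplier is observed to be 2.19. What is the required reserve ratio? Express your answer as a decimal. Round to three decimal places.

0.231

Using m = 2.19. Since m = (1 + c)/(c + rr + e), the denominator satisfies c + rr + e = (1 + c)/m = (1 + 0.39) / 2.19 ≈ 0.634703.
With c = 0.39 and e = 0.014, the required reserve ratio is 0.634703 − 0.39 − 0.014 = 0.230703.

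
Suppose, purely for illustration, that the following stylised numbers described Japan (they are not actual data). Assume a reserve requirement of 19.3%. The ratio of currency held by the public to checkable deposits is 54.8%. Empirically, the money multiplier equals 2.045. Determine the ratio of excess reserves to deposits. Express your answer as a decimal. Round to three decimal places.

Using m = 2.045. Since m = (1 + c)/(c + rr + e), the denominator satisfies c + rr + e = (1 + c)/m = (1 + 0.548) / 2.045 ≈ 0.756968.
With c = 0.548 and rr = 0.193, the ratio of excess reserves to deposits is 0.756968 − 0.548 − 0.193 = 0.015968.

0.016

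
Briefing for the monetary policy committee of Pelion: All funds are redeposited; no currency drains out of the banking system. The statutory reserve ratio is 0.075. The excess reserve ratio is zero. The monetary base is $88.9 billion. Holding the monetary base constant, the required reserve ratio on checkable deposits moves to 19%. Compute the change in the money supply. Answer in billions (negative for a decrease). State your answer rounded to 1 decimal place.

Initially m₁ = 1 / (0.075) ≈ 13.3333, so M₁ = 13.3333 × 88.9 ≈ 1185.3304 billion.
After the change m₂ = 1 / (0.19) ≈ 5.2632, so M₂ = 5.2632 × 88.9 ≈ 467.8985 billion.
ΔM = M₂ − M₁ = 467.8985 − 1185.3304 = -717.4319 billion.

-717.4 billion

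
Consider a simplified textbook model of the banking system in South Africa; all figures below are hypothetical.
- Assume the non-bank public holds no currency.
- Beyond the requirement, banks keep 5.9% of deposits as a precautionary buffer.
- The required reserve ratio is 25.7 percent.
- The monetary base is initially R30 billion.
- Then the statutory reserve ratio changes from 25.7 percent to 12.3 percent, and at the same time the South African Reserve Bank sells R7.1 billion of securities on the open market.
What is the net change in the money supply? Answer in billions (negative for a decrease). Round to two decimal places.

R30.89 billion

Before: m₁ = 1 / (0.257 + 0.059) ≈ 3.16456, MB₁ = 30, so M₁ = 3.16456 × 30 = 94.9368 billion.
After: m₂ = 1 / (0.123 + 0.059) ≈ 5.49451, MB₂ = 30 − 7.1 = 22.9, so M₂ = 5.49451 × 22.9 ≈ 125.8243 billion.
ΔM = M₂ − M₁ = 125.8243 − 94.9368 = 30.8875 billion.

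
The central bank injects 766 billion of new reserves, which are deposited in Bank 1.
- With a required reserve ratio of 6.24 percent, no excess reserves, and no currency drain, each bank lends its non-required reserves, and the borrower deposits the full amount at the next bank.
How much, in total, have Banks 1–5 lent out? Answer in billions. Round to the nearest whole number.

Bank i lends (1 − rr)^i of the original deposit: Bank 1 lends 766·0.9376 = 718.2016, Bank 2 lends 766·0.9376² ≈ 673.3858, and so on.
Summing a geometric series: total = 766·[0.9376·(1 − 0.9376^5) / (1 − 0.9376)] ≈ 3169.9536 billion.

3170 billion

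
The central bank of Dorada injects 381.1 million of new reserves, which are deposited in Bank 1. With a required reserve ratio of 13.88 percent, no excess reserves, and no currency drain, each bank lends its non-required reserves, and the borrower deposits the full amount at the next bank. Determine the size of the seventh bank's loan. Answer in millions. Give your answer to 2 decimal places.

133.90 million

Each bank lends a fraction (1 − rr) = 0.8612 of the deposit it receives, so Bank 7 receives 381.1·0.8612^6 and lends 381.1·0.8612^7 ≈ 133.8958 million.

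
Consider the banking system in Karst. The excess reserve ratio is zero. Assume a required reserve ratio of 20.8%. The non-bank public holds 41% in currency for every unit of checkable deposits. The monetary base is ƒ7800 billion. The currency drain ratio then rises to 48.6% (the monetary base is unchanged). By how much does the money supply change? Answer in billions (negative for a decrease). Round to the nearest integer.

Initially m₁ = (1 + 0.41) / (0.208 + 0.41) ≈ 2.28155, so M₁ = 2.28155 × 7800 = 17796.09 billion.
After the change m₂ = (1 + 0.486) / (0.208 + 0.486) ≈ 2.14121, so M₂ = 2.14121 × 7800 = 16701.438 billion.
ΔM = M₂ − M₁ = 16701.438 − 17796.09 = -1094.652 billion.

-1095 billion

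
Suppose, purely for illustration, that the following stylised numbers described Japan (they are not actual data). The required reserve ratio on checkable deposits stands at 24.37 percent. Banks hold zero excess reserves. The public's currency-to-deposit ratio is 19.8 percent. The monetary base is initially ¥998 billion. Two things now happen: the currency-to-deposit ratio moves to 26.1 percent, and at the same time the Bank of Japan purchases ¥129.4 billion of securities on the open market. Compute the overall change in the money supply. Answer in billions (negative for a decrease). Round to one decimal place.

Before: m₁ = (1 + 0.198) / (0.2437 + 0.198) ≈ 2.712248, MB₁ = 998, so M₁ = 2.712248 × 998 ≈ 2706.8235 billion.
After: m₂ = (1 + 0.261) / (0.2437 + 0.261) ≈ 2.498514, MB₂ = 998 + 129.4 = 1127.4, so M₂ = 2.498514 × 1127.4 ≈ 2816.8247 billion.
ΔM = M₂ − M₁ = 2816.8247 − 2706.8235 = 110.0012 billion.

¥110.0 billion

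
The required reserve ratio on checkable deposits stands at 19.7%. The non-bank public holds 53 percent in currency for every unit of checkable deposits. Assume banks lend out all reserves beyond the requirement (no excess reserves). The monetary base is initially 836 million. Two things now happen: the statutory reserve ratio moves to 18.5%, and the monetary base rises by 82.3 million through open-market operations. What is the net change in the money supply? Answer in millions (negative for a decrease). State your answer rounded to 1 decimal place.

Before: m₁ = (1 + 0.53) / (0.197 + 0.53) ≈ 2.10454, MB₁ = 836, so M₁ = 2.10454 × 836 ≈ 1759.3954 million.
After: m₂ = (1 + 0.53) / (0.185 + 0.53) ≈ 2.13986, MB₂ = 836 + 82.3 = 918.3, so M₂ = 2.13986 × 918.3 ≈ 1965.0334 million.
ΔM = M₂ − M₁ = 1965.0334 − 1759.3954 = 205.638 million.

205.6 million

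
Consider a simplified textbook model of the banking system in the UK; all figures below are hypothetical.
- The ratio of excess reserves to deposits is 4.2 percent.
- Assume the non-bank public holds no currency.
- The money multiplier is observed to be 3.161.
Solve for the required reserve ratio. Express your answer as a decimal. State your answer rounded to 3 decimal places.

0.274

Using m = 3.161. Since m = (1 + c)/(c + rr + e), the denominator satisfies c + rr + e = (1 + c)/m = (1 + 0) / 3.161 ≈ 0.316356.
With c = 0 and e = 0.042, the required reserve ratio is 0.316356 − 0 − 0.042 = 0.274356.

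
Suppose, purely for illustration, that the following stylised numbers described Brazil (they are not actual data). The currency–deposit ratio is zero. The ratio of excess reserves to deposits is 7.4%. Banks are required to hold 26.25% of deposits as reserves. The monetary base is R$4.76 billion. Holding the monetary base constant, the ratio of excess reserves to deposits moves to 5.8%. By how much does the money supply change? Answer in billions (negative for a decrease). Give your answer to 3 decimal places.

Initially m₁ = 1 / (0.2625 + 0.074) ≈ 2.97177, so M₁ = 2.97177 × 4.76 ≈ 14.1456 billion.
After the change m₂ = 1 / (0.2625 + 0.058) ≈ 3.12012, so M₂ = 3.12012 × 4.76 ≈ 14.8518 billion.
ΔM = M₂ − M₁ = 14.8518 − 14.1456 = 0.7062 billion.

R$0.706 billion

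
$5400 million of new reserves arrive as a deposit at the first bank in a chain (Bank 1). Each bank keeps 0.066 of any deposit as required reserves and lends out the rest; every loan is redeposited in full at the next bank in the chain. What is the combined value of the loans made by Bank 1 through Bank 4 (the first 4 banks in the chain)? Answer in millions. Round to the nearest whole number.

Bank i lends (1 − rr)^i of the original deposit: Bank 1 lends 5400·0.9340 = 5043.6000, Bank 2 lends 5400·0.9340² = 4710.7224, and so on.
Summing a geometric series: total = 5400·[0.9340·(1 − 0.9340^4) / (1 − 0.9340)] ≈ 18263.5641 million.

$18264 million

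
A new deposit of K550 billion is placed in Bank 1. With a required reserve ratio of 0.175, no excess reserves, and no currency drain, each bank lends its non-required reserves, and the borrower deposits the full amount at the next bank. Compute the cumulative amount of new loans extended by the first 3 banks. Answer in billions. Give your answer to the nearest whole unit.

K1137 billion

Bank i lends (1 − rr)^i of the original deposit: Bank 1 lends 550·0.8250 = 453.7500, Bank 2 lends 550·0.8250² ≈ 374.3438, and so on.
Summing a geometric series: total = 550·[0.8250·(1 − 0.8250^3) / (1 − 0.8250)] ≈ 1136.9273 billion.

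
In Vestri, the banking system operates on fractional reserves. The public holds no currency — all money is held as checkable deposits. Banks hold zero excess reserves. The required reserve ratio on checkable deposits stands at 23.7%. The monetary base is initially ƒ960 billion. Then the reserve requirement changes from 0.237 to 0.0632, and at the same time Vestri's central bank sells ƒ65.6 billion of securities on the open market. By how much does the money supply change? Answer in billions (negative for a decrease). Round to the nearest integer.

ƒ10101 billion

Before: m₁ = 1 / (0.237) ≈ 4.2194, MB₁ = 960, so M₁ = 4.2194 × 960 = 4050.624 billion.
After: m₂ = 1 / (0.0632) ≈ 15.8228, MB₂ = 960 − 65.6 = 894.4, so M₂ = 15.8228 × 894.4 ≈ 14151.9123 billion.
ΔM = M₂ − M₁ = 14151.9123 − 4050.624 = 10101.2883 billion.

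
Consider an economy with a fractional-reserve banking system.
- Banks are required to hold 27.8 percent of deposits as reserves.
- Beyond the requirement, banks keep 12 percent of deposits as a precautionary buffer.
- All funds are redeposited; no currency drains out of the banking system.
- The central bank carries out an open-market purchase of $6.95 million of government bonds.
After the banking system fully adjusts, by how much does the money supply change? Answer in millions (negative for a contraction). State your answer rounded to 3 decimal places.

$17.462 million

The money multiplier is m = 1 / (rr + e) = 1 / (0.278 + 0.12) ≈ 2.51256.
The purchase adds 6.95 million of base, so ΔM = m × ΔMB = 2.51256 × (+6.95) ≈ 17.4623 million.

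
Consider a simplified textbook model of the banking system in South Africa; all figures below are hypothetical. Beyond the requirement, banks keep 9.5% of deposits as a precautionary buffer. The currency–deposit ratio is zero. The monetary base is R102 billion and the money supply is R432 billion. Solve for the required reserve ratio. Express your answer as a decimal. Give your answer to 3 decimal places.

0.141

Using m = M/MB = 432/102 ≈ 4.235294. Since m = (1 + c)/(c + rr + e), the denominator satisfies c + rr + e = (1 + c)/m = (1 + 0) / 4.235294 ≈ 0.236111.
With c = 0 and e = 0.095, the required reserve ratio is 0.236111 − 0 − 0.095 = 0.141111.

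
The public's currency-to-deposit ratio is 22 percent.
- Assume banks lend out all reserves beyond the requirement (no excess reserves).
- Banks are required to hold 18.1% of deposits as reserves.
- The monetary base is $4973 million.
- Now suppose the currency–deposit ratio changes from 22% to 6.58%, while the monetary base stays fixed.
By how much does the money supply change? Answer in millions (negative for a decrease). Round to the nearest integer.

$6346 million

Initially m₁ = (1 + 0.22) / (0.181 + 0.22) ≈ 3.04239, so M₁ = 3.04239 × 4973 ≈ 15129.8055 million.
After the change m₂ = (1 + 0.0658) / (0.181 + 0.0658) ≈ 4.31848, so M₂ = 4.31848 × 4973 ≈ 21475.801 million.
ΔM = M₂ − M₁ = 21475.801 − 15129.8055 = 6345.9955 million.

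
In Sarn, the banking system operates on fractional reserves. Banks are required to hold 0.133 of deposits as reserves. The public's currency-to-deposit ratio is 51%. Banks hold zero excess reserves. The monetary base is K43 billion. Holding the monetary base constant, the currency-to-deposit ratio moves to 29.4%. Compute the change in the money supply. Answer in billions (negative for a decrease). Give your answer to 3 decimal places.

K29.329 billion

Initially m₁ = (1 + 0.51) / (0.133 + 0.51) ≈ 2.348367, so M₁ = 2.348367 × 43 ≈ 100.9798 billion.
After the change m₂ = (1 + 0.294) / (0.133 + 0.294) ≈ 3.030445, so M₂ = 3.030445 × 43 ≈ 130.3091 billion.
ΔM = M₂ − M₁ = 130.3091 − 100.9798 = 29.3293 billion.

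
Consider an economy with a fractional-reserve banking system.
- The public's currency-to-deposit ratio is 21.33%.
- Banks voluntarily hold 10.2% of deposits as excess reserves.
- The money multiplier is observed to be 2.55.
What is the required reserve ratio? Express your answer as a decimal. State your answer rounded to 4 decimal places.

0.1605

Using m = 2.55. Since m = (1 + c)/(c + rr + e), the denominator satisfies c + rr + e = (1 + c)/m = (1 + 0.2133) / 2.55 ≈ 0.475804.
With c = 0.2133 and e = 0.102, the required reserve ratio is 0.475804 − 0.2133 − 0.102 = 0.160504.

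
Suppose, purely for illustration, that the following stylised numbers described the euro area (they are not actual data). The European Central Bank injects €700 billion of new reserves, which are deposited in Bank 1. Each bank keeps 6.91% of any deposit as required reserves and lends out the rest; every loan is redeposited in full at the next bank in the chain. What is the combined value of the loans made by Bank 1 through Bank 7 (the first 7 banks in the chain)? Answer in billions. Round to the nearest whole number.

€3718 billion

Bank i lends (1 − rr)^i of the original deposit: Bank 1 lends 700·0.9309 = 651.6300, Bank 2 lends 700·0.9309² ≈ 606.6024, and so on.
Summing a geometric series: total = 700·[0.9309·(1 − 0.9309^7) / (1 − 0.9309)] ≈ 3717.5090 billion.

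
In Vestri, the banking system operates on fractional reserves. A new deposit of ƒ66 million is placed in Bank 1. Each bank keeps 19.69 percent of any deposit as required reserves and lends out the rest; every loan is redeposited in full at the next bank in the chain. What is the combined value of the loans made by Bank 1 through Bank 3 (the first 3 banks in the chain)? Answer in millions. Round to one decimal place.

ƒ129.8 million

Bank i lends (1 − rr)^i of the original deposit: Bank 1 lends 66·0.8031 = 53.0046, Bank 2 lends 66·0.8031² ≈ 42.5680, and so on.
Summing a geometric series: total = 66·[0.8031·(1 − 0.8031^3) / (1 − 0.8031)] ≈ 129.7590 million.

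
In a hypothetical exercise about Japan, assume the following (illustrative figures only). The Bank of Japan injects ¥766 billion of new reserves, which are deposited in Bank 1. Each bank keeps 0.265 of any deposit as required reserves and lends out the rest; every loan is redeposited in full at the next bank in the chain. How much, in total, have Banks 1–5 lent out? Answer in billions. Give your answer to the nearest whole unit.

Bank i lends (1 − rr)^i of the original deposit: Bank 1 lends 766·0.7350 = 563.0100, Bank 2 lends 766·0.7350² ≈ 413.8123, and so on.
Summing a geometric series: total = 766·[0.7350·(1 − 0.7350^5) / (1 − 0.7350)] ≈ 1668.8368 billion.

¥1669 billion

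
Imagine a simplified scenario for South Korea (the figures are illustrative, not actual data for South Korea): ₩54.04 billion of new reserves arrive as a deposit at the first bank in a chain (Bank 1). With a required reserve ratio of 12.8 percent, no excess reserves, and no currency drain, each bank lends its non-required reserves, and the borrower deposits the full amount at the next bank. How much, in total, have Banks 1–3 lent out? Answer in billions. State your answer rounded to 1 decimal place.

Bank i lends (1 − rr)^i of the original deposit: Bank 1 lends 54.04·0.8720 ≈ 47.1229, Bank 2 lends 54.04·0.8720² ≈ 41.0912, and so on.
Summing a geometric series: total = 54.04·[0.8720·(1 − 0.8720^3) / (1 − 0.8720)] ≈ 124.0455 billion.

₩124.0 billion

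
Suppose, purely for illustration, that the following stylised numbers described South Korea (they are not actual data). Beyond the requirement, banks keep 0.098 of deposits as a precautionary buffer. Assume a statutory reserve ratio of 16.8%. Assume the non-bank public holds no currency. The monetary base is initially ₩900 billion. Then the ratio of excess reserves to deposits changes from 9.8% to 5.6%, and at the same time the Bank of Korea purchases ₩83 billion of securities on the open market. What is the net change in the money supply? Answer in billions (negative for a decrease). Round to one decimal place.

₩1004.9 billion

Before: m₁ = 1 / (0.168 + 0.098) ≈ 3.75940, MB₁ = 900, so M₁ = 3.75940 × 900 = 3383.46 billion.
After: m₂ = 1 / (0.168 + 0.056) ≈ 4.46429, MB₂ = 900 + 83 = 983, so M₂ = 4.46429 × 983 ≈ 4388.3971 billion.
ΔM = M₂ − M₁ = 4388.3971 − 3383.46 = 1004.9371 billion.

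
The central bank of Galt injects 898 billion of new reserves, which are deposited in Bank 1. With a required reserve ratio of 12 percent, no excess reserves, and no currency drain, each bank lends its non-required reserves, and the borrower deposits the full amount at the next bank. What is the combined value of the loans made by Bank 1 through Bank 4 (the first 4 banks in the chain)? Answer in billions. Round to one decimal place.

Bank i lends (1 − rr)^i of the original deposit: Bank 1 lends 898·0.8800 = 790.2400, Bank 2 lends 898·0.8800² = 695.4112, and so on.
Summing a geometric series: total = 898·[0.8800·(1 − 0.8800^4) / (1 − 0.8800)] ≈ 2636.1395 billion.

2636.1 billion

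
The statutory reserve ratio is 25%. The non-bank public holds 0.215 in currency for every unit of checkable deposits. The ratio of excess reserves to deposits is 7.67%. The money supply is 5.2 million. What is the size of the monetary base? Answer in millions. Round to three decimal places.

2.318 million

The money multiplier is m = (1 + c) / (rr + e + c) = (1 + 0.215) / (0.25 + 0.0767 + 0.215) ≈ 2.24294.
MB = M / m = 5.2 / 2.24294 ≈ 2.3184 million.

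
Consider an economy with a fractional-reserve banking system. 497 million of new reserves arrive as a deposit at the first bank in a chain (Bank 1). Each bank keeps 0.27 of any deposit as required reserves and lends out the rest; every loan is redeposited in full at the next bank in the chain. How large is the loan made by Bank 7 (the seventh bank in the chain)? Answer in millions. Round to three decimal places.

54.906 million

Each bank lends a fraction (1 − rr) = 0.7300 of the deposit it receives, so Bank 7 receives 497·0.7300^6 and lends 497·0.7300^7 ≈ 54.9056 million.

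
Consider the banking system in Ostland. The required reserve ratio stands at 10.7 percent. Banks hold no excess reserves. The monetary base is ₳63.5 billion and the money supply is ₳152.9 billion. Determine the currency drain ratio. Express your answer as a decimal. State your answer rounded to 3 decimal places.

Using m = M/MB = 152.9/63.5 ≈ 2.407874. From m = (1 + c)/(c + rr + e), rearranging gives 1 + c = m·(c + rr + e), so c·(1 − m) = m·(rr + e) − 1.
Hence c = [m·(rr + e) − 1]/(1 − m) = [2.407874 × (0.107 + 0) − 1] / (1 − 2.407874) ≈ 0.527290.

0.527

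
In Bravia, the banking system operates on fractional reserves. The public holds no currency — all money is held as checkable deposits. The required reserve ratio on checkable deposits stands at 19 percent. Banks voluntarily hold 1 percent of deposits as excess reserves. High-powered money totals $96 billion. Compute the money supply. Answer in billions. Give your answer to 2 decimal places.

$480.00 billion

The money multiplier is m = 1 / (rr + e) = 1 / (0.19 + 0.01) = 5.
So M = m × MB = 5 × 96 = 480 billion.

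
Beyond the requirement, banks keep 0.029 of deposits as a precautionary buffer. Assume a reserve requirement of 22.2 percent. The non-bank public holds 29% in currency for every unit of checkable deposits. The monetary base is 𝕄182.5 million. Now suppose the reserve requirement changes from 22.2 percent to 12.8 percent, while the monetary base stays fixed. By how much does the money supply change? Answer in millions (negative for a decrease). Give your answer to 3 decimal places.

Initially m₁ = (1 + 0.29) / (0.222 + 0.029 + 0.29) ≈ 2.3844732, so M₁ = 2.3844732 × 182.5 ≈ 435.1664 million.
After the change m₂ = (1 + 0.29) / (0.128 + 0.029 + 0.29) ≈ 2.8859060, so M₂ = 2.8859060 × 182.5 ≈ 526.6778 million.
ΔM = M₂ − M₁ = 526.6778 − 435.1664 = 91.5114 million.

𝕄91.511 million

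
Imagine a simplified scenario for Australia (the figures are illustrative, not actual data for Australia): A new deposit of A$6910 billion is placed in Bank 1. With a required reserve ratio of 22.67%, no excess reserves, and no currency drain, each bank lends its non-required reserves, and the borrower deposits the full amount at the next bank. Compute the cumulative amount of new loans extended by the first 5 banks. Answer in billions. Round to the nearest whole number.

A$17053 billion

Bank i lends (1 − rr)^i of the original deposit: Bank 1 lends 6910·0.7733 = 5343.5030, Bank 2 lends 6910·0.7733² ≈ 4132.1309, and so on.
Summing a geometric series: total = 6910·[0.7733·(1 − 0.7733^5) / (1 − 0.7733)] ≈ 17052.8082 billion.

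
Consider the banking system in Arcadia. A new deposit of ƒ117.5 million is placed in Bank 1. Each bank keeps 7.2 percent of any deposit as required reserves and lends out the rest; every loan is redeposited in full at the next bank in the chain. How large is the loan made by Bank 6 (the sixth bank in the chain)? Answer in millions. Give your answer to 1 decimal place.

Each bank lends a fraction (1 − rr) = 0.9280 of the deposit it receives, so Bank 6 receives 117.5·0.9280^5 and lends 117.5·0.9280^6 ≈ 75.0457 million.

ƒ75.0 million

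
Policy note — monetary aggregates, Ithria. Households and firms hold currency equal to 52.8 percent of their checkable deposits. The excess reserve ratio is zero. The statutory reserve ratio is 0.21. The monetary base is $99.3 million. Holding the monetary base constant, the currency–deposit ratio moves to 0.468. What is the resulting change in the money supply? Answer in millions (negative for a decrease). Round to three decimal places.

$9.407 million

Initially m₁ = (1 + 0.528) / (0.21 + 0.528) ≈ 2.070461, so M₁ = 2.070461 × 99.3 ≈ 205.5968 million.
After the change m₂ = (1 + 0.468) / (0.21 + 0.468) ≈ 2.165192, so M₂ = 2.165192 × 99.3 ≈ 215.0036 million.
ΔM = M₂ − M₁ = 215.0036 − 205.5968 = 9.4068 million.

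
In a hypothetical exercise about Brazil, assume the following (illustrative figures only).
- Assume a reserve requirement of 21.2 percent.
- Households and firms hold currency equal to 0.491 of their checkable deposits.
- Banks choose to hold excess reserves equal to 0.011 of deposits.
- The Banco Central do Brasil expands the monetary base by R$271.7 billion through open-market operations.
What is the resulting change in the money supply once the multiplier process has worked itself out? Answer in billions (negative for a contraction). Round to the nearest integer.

R$567 billion

The money multiplier is m = (1 + c) / (rr + e + c) = (1 + 0.491) / (0.212 + 0.011 + 0.491) ≈ 2.0882.
The purchase adds 271.7 billion of base, so ΔM = m × ΔMB = 2.0882 × (+271.7) ≈ 567.3639 billion.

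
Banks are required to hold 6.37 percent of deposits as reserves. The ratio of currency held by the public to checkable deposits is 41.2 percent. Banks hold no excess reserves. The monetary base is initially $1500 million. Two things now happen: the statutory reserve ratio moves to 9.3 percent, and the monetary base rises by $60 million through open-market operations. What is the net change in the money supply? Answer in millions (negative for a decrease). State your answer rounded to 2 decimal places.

Before: m₁ = (1 + 0.412) / (0.0637 + 0.412) ≈ 2.9682573, MB₁ = 1500, so M₁ = 2.9682573 × 1500 ≈ 4452.3859 million.
After: m₂ = (1 + 0.412) / (0.093 + 0.412) ≈ 2.7960396, MB₂ = 1500 + 60 = 1560, so M₂ = 2.7960396 × 1560 ≈ 4361.8218 million.
ΔM = M₂ − M₁ = 4361.8218 − 4452.3859 = -90.5641 million.

-90.56 million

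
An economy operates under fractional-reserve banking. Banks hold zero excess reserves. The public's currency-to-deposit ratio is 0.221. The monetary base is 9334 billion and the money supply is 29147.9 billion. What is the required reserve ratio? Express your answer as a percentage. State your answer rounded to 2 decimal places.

Using m = M/MB = 29147.9/9334 ≈ 3.122766. Since m = (1 + c)/(c + rr + e), the denominator satisfies c + rr + e = (1 + c)/m = (1 + 0.221) / 3.122766 ≈ 0.391000.
With c = 0.221 and e = 0, the required reserve ratio is 0.391000 − 0.221 − 0 = 0.17.

17.00%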